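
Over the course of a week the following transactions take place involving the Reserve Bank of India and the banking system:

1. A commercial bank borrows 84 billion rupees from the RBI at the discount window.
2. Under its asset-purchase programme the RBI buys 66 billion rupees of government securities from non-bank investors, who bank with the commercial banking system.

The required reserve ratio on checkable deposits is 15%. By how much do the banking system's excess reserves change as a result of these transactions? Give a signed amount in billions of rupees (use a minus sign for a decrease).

+140.1 billion

Discount-window loan 84 billion rupees: reserves +84B, deposits 0.
Asset purchase (from non-banks) 66 billion rupees: reserves +66B, deposits +66B.
Totals: Δreserves = +150B, Δdeposits = +66B.
Δrequired reserves = 15% × +66B = +9.9B.
Δexcess reserves = Δreserves − Δrequired = +150B − (+9.9B) = +140.1 billion.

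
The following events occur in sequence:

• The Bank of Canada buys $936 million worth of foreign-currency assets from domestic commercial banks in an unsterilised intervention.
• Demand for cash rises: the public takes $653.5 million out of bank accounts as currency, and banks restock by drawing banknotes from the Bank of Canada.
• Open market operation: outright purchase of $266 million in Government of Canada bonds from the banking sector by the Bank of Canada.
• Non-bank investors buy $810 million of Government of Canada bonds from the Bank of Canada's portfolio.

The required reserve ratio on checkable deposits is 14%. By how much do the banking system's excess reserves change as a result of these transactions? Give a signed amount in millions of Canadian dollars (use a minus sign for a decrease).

-$56.61 million

FX purchase $936 million: reserves +$936M, deposits 0.
Currency withdrawal $653.5 million: reserves −$653.5M, deposits −$653.5M.
OMO purchase (from banks) $266 million: reserves +$266M, deposits 0.
Asset sale (to non-banks) $810 million: reserves −$810M, deposits −$810M.
Totals: Δreserves = −$261.5M, Δdeposits = −$1463.5M.
Δrequired reserves = 14% × −$1463.5M = −$204.89M.
Δexcess reserves = Δreserves − Δrequired = −$261.5M − (−$204.89M) = -$56.61 million.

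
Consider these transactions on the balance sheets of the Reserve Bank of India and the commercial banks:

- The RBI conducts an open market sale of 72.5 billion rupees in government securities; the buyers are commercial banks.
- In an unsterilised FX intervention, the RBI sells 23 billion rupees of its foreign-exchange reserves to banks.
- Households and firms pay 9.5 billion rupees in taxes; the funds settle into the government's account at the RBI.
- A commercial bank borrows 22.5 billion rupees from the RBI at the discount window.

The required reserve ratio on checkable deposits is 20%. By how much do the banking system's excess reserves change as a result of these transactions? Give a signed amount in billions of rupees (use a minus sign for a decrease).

OMO sale (to banks) 72.5 billion rupees: reserves −72.5B, deposits 0.
FX sale 23 billion rupees: reserves −23B, deposits 0.
Government account inflow 9.5 billion rupees: reserves −9.5B, deposits −9.5B.
Discount-window loan 22.5 billion rupees: reserves +22.5B, deposits 0.
Totals: Δreserves = −82.5B, Δdeposits = −9.5B.
Δrequired reserves = 20% × −9.5B = −1.9B.
Δexcess reserves = Δreserves − Δrequired = −82.5B − (−1.9B) = -80.6 billion.

-80.6 billion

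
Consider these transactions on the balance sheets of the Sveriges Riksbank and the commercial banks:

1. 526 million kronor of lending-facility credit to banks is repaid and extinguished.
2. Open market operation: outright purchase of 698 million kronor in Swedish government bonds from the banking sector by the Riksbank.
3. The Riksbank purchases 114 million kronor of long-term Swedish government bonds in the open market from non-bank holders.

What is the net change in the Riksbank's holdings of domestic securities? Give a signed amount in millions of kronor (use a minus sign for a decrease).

+812 million

Riksbank balance sheet:
  Assets:      Securities +812M, Loans to banks −526M
  Liabilities: Bank reserves +286M
Commercial banking system:
  Assets:      Reserves at CB +286M, Securities −698M
  Liabilities: Checkable deposits +114M, Borrowings from CB −526M
So the change in the Riksbank's holdings of domestic securities is +812 million.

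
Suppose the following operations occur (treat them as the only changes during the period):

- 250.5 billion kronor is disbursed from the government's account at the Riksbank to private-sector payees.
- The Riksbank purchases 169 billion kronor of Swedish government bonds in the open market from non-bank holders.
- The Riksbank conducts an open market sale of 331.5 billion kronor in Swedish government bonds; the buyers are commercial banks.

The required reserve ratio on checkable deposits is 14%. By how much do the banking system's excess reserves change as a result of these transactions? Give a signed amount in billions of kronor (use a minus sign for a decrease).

+29.27 billion

Government spending 250.5 billion kronor: reserves +250.5B, deposits +250.5B.
Asset purchase (from non-banks) 169 billion kronor: reserves +169B, deposits +169B.
OMO sale (to banks) 331.5 billion kronor: reserves −331.5B, deposits 0.
Totals: Δreserves = +88B, Δdeposits = +419.5B.
Δrequired reserves = 14% × +419.5B = +58.73B.
Δexcess reserves = Δreserves − Δrequired = +88B − (+58.73B) = +29.27 billion.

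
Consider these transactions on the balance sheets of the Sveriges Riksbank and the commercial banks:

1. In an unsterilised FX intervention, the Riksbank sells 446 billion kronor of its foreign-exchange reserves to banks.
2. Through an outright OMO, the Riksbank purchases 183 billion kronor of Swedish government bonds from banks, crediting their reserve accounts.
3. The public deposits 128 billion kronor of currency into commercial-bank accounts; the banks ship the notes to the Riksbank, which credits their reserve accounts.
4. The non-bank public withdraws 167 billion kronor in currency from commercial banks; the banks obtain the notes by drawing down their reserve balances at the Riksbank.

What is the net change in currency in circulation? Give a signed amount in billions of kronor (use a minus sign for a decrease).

FX sale 446 billion kronor: no currency enters or leaves circulation → 0.
OMO purchase (from banks) 183 billion kronor: no currency enters or leaves circulation → 0.
Currency deposit 128 billion kronor: notes return to the central bank → −128B.
Currency withdrawal 167 billion kronor: notes leave the central bank → +167B.
Net: 0 + 0 − 128 + 167 = +39 billion.

+39 billion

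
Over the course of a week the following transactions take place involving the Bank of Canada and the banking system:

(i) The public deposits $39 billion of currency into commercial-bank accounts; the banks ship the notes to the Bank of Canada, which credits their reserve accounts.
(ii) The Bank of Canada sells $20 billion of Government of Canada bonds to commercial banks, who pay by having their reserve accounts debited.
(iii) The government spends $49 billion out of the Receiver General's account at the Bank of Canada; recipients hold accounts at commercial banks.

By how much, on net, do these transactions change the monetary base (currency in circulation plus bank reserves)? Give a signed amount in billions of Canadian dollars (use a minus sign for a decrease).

Currency deposit $39 billion: just a shift between currency and reserves — both are base money → 0.
OMO sale (to banks) $20 billion: Bank of Canada balance sheet contracts → −$20B.
Government spending $49 billion: a non-base liability converts back to reserves → +$49B.
Net: 0 − 20 + 49 = +$29 billion.

+$29 billion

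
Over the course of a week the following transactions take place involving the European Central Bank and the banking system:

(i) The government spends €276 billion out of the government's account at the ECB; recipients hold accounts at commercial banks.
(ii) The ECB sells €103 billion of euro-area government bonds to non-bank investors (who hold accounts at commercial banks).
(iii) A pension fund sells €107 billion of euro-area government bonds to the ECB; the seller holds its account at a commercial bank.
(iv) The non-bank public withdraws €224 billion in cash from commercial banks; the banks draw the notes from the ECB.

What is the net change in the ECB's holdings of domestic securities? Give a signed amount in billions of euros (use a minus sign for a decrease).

+€4 billion

Government spending €276 billion: the ECB's securities portfolio is untouched → 0.
Asset sale (to non-banks) €103 billion: securities removed from the ECB's portfolio → −€103B.
Asset purchase (from non-banks) €107 billion: securities added to the ECB's portfolio → +€107B.
Currency withdrawal €224 billion: the ECB's securities portfolio is untouched → 0.
Net: 0 − 103 + 107 + 0 = +€4 billion.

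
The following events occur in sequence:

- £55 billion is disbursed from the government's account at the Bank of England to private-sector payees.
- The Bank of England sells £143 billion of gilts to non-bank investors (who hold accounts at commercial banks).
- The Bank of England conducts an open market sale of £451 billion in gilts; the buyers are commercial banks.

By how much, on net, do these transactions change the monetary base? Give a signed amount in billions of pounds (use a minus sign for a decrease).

-£539 billion

Bank of England balance sheet:
  Assets:      Securities −£594B
  Liabilities: Bank reserves −£539B, Government deposits −£55B
Commercial banking system:
  Assets:      Reserves at CB −£539B, Securities +£451B
  Liabilities: Checkable deposits −£88B
Monetary base = currency + reserves: 0 + (−£539B) = -£539 billion.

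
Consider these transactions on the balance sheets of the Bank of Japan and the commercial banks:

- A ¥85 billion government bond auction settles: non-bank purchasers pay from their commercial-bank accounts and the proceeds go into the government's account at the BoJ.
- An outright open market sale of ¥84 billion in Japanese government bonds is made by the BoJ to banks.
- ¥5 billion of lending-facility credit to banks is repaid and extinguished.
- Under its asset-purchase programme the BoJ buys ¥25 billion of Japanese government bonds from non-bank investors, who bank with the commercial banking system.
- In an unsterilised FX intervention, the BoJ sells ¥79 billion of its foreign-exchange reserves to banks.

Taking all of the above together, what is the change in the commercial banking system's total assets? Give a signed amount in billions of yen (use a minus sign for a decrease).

-¥65 billion

BoJ balance sheet:
  Assets:      Securities −¥59B, Loans to banks −¥5B, Foreign assets −¥79B
  Liabilities: Bank reserves −¥228B, Government deposits +¥85B
Commercial banking system:
  Assets:      Reserves at CB −¥228B, Securities +¥84B, Foreign assets +¥79B
  Liabilities: Checkable deposits −¥60B, Borrowings from CB −¥5B
Change in total bank assets = -¥65 billion.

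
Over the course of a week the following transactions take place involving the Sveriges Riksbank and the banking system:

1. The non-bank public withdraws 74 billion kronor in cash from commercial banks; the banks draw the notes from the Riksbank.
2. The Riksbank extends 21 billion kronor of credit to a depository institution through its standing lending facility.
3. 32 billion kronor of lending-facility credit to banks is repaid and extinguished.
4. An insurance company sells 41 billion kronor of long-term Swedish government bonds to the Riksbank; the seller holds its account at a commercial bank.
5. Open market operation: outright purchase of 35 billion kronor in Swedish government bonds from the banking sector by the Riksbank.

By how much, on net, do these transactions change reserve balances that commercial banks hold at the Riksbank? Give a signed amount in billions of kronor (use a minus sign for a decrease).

Currency withdrawal 74 billion kronor: banks swap reserves for currency → −74B.
Discount-window loan 21 billion kronor: the loan is credited to the bank's reserve account → +21B.
Discount-window repayment 32 billion kronor: repayment is debited from reserves → −32B.
Asset purchase (from non-banks) 41 billion kronor: the Riksbank pays by crediting reserve accounts → +41B.
OMO purchase (from banks) 35 billion kronor: the Riksbank pays by crediting reserve accounts → +35B.
Net: −74 + 21 − 32 + 41 + 35 = -9 billion.

-9 billion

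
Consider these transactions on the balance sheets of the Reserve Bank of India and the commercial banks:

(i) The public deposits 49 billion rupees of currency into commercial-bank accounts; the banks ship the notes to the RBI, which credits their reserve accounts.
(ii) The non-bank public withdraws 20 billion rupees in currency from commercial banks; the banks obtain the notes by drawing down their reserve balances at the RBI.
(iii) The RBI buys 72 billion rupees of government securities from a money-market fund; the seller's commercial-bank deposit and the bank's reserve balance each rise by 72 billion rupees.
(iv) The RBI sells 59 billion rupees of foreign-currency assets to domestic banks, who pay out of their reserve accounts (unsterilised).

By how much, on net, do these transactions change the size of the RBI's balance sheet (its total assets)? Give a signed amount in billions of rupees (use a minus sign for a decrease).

+13 billion

RBI balance sheet:
  Assets:      Securities +72B, Foreign assets −59B
  Liabilities: Bank reserves +42B, Currency in circulation −29B
Change in total RBI assets = +13 billion.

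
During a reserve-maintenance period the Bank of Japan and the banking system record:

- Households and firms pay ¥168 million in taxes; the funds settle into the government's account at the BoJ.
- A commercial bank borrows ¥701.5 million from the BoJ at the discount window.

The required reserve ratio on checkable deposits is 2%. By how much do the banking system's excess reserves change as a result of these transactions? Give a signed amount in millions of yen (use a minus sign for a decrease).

+¥536.86 million

Government account inflow ¥168 million: reserves −¥168M, deposits −¥168M.
Discount-window loan ¥701.5 million: reserves +¥701.5M, deposits 0.
Totals: Δreserves = +¥533.5M, Δdeposits = −¥168M.
Δrequired reserves = 2% × −¥168M = −¥3.36M.
Δexcess reserves = Δreserves − Δrequired = +¥533.5M − (−¥3.36M) = +¥536.86 million.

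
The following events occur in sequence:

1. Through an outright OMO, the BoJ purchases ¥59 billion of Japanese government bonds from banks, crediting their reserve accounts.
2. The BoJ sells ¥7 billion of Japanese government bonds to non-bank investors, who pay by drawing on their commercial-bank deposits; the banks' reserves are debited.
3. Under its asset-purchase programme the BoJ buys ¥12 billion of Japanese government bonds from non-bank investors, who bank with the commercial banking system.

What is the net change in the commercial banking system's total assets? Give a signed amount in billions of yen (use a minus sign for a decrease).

+¥5 billion

OMO purchase (from banks) ¥59 billion: just an asset swap on bank balance sheets → 0.
Asset sale (to non-banks) ¥7 billion: bank balance sheets shrink → −¥7B.
Asset purchase (from non-banks) ¥12 billion: bank balance sheets expand → +¥12B.
Net: 0 − 7 + 12 = +¥5 billion.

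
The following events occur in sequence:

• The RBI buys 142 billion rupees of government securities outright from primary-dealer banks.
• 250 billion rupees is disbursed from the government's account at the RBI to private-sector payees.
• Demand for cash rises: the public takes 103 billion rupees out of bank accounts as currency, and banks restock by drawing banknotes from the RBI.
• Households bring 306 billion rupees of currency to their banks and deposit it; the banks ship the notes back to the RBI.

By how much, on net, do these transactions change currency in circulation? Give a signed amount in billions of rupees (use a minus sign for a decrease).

-203 billion

RBI balance sheet:
  Assets:      Securities +142B
  Liabilities: Bank reserves +595B, Currency in circulation −203B, Government deposits −250B
So the change in currency in circulation is -203 billion.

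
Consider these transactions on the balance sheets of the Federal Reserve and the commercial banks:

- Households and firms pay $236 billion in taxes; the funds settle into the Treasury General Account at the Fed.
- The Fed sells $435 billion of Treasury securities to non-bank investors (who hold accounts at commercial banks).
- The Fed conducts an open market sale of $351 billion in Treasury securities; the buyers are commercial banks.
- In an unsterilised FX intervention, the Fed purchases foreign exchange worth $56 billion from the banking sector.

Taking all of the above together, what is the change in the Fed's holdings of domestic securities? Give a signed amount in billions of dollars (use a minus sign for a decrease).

-$786 billion

Government account inflow $236 billion: the Fed's securities portfolio is untouched → 0.
Asset sale (to non-banks) $435 billion: securities removed from the Fed's portfolio → −$435B.
OMO sale (to banks) $351 billion: securities removed from the Fed's portfolio → −$351B.
FX purchase $56 billion: the Fed's securities portfolio is untouched → 0.
Net: 0 − 435 − 351 + 0 = -$786 billion.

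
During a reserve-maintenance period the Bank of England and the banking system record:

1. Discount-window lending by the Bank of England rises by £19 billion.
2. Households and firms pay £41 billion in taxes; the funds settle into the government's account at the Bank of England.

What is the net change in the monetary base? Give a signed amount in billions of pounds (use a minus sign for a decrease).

Discount-window loan £19 billion: Bank of England balance sheet expands → +£19B.
Government account inflow £41 billion: reserves shift to a non-base liability → −£41B.
Net: 19 − 41 = -£22 billion.

-£22 billion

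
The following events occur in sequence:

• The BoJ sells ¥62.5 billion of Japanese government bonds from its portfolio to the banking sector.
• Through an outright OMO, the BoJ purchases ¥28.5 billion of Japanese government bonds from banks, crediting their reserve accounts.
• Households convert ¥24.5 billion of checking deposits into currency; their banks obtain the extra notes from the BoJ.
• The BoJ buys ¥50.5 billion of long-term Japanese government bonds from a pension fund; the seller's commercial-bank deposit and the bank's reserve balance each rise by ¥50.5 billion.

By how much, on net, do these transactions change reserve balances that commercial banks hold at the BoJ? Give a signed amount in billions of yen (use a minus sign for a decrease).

-¥8 billion

OMO sale (to banks) ¥62.5 billion: the buying banks pay out of their reserve balances → −¥62.5B.
OMO purchase (from banks) ¥28.5 billion: the BoJ pays by crediting reserve accounts → +¥28.5B.
Currency withdrawal ¥24.5 billion: banks swap reserves for currency → −¥24.5B.
Asset purchase (from non-banks) ¥50.5 billion: the BoJ pays by crediting reserve accounts → +¥50.5B.
Net: −62.5 + 28.5 − 24.5 + 50.5 = -¥8 billion.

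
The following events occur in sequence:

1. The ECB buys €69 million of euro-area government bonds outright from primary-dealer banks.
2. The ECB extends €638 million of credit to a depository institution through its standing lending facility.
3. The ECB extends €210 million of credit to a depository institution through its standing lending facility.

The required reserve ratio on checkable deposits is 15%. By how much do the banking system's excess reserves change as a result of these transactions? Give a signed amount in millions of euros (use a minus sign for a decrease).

OMO purchase (from banks) €69 million: reserves +€69M, deposits 0.
Discount-window loan €638 million: reserves +€638M, deposits 0.
Discount-window loan €210 million: reserves +€210M, deposits 0.
Totals: Δreserves = +€917M, Δdeposits = 0.
Δrequired reserves = 15% × 0 = 0.
Δexcess reserves = Δreserves − Δrequired = +€917M − (0) = +€917 million.

+€917 million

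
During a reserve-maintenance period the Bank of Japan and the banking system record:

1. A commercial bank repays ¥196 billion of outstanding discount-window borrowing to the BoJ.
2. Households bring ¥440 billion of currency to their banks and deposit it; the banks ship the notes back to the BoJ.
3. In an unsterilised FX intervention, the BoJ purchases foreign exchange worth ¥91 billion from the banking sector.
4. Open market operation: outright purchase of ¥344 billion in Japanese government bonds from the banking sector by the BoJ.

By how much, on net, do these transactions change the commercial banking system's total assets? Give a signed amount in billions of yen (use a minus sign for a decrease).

+¥244 billion

BoJ balance sheet:
  Assets:      Securities +¥344B, Loans to banks −¥196B, Foreign assets +¥91B
  Liabilities: Bank reserves +¥679B, Currency in circulation −¥440B
Commercial banking system:
  Assets:      Reserves at CB +¥679B, Securities −¥344B, Foreign assets −¥91B
  Liabilities: Checkable deposits +¥440B, Borrowings from CB −¥196B
Change in total bank assets = +¥244 billion.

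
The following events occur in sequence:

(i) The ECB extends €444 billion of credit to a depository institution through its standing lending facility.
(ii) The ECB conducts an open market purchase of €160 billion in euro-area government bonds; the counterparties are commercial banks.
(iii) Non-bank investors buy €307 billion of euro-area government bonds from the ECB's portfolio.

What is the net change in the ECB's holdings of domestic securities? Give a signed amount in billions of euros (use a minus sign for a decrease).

-€147 billion

Discount-window loan €444 billion: the ECB's securities portfolio is untouched → 0.
OMO purchase (from banks) €160 billion: securities added to the ECB's portfolio → +€160B.
Asset sale (to non-banks) €307 billion: securities removed from the ECB's portfolio → −€307B.
Net: 0 + 160 − 307 = -€147 billion.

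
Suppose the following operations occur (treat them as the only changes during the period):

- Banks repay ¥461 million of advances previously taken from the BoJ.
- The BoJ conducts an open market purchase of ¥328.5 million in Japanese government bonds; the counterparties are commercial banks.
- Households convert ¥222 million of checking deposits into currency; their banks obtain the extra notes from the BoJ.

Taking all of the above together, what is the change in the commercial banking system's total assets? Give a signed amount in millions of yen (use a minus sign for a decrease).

BoJ balance sheet:
  Assets:      Securities +¥328.5M, Loans to banks −¥461M
  Liabilities: Bank reserves −¥354.5M, Currency in circulation +¥222M
Commercial banking system:
  Assets:      Reserves at CB −¥354.5M, Securities −¥328.5M
  Liabilities: Checkable deposits −¥222M, Borrowings from CB −¥461M
Change in total bank assets = -¥683 million.

-¥683 million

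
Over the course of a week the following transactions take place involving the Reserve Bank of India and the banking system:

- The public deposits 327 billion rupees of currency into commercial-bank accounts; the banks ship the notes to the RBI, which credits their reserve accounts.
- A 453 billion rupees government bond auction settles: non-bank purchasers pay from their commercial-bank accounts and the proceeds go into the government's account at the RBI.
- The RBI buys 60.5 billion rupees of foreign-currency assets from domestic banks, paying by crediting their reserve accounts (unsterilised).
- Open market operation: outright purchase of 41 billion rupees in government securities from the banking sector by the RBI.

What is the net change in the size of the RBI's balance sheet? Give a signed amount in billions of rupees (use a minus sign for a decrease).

RBI balance sheet:
  Assets:      Securities +41B, Foreign assets +60.5B
  Liabilities: Bank reserves −24.5B, Currency in circulation −327B, Government deposits +453B
Change in total RBI assets = +101.5 billion.

+101.5 billion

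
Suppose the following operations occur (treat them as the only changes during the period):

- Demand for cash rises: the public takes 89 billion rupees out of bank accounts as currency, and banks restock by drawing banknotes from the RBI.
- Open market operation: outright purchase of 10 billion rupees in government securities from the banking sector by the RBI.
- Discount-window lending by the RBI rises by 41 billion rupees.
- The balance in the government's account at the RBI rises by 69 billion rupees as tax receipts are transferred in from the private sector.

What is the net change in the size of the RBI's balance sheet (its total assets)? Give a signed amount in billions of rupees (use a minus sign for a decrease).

+51 billion

RBI balance sheet:
  Assets:      Securities +10B, Loans to banks +41B
  Liabilities: Bank reserves −107B, Currency in circulation +89B, Government deposits +69B
Change in total RBI assets = +51 billion.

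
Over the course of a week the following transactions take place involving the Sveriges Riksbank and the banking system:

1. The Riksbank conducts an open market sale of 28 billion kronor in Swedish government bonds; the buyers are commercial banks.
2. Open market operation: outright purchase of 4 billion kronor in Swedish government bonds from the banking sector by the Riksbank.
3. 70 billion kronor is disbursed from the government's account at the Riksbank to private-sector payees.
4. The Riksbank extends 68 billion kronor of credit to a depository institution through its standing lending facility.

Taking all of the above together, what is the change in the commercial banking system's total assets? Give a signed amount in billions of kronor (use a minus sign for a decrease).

OMO sale (to banks) 28 billion kronor: just an asset swap on bank balance sheets → 0.
OMO purchase (from banks) 4 billion kronor: just an asset swap on bank balance sheets → 0.
Government spending 70 billion kronor: bank balance sheets expand → +70B.
Discount-window loan 68 billion kronor: bank balance sheets expand → +68B.
Net: 0 + 0 + 70 + 68 = +138 billion.

+138 billion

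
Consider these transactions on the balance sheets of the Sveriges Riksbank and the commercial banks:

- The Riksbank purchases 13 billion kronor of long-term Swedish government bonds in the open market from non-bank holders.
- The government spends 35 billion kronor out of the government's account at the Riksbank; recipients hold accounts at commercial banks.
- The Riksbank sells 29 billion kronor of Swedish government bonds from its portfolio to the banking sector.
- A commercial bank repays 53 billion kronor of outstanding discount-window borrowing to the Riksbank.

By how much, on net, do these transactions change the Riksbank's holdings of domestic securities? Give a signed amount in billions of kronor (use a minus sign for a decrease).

Riksbank balance sheet:
  Assets:      Securities −16B, Loans to banks −53B
  Liabilities: Bank reserves −34B, Government deposits −35B
Commercial banking system:
  Assets:      Reserves at CB −34B, Securities +29B
  Liabilities: Checkable deposits +48B, Borrowings from CB −53B
So the change in the Riksbank's holdings of domestic securities is -16 billion.

-16 billion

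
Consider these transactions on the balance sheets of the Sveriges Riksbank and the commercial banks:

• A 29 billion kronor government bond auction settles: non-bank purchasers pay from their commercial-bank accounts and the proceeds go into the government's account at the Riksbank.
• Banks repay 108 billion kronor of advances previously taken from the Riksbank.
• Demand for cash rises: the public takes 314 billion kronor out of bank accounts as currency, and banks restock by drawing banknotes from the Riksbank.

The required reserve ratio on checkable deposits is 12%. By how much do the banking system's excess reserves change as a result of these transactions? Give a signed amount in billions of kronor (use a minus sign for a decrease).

Government account inflow 29 billion kronor: reserves −29B, deposits −29B.
Discount-window repayment 108 billion kronor: reserves −108B, deposits 0.
Currency withdrawal 314 billion kronor: reserves −314B, deposits −314B.
Totals: Δreserves = −451B, Δdeposits = −343B.
Δrequired reserves = 12% × −343B = −41.16B.
Δexcess reserves = Δreserves − Δrequired = −451B − (−41.16B) = -409.84 billion.

-409.84 billion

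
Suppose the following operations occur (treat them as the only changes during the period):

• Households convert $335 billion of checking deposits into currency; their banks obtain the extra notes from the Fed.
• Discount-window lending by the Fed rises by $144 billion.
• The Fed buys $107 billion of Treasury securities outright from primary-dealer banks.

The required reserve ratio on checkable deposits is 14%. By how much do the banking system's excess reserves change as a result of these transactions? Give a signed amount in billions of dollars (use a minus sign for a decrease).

Currency withdrawal $335 billion: reserves −$335B, deposits −$335B.
Discount-window loan $144 billion: reserves +$144B, deposits 0.
OMO purchase (from banks) $107 billion: reserves +$107B, deposits 0.
Totals: Δreserves = −$84B, Δdeposits = −$335B.
Δrequired reserves = 14% × −$335B = −$46.9B.
Δexcess reserves = Δreserves − Δrequired = −$84B − (−$46.9B) = -$37.1 billion.

-$37.1 billion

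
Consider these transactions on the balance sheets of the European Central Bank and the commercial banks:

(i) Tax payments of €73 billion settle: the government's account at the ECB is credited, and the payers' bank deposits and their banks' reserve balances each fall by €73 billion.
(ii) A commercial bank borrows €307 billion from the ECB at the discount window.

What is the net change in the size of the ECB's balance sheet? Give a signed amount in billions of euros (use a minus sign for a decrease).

Government account inflow €73 billion: only the composition of liabilities changes → 0.
Discount-window loan €307 billion: an ECB asset is acquired → +€307B.
Net: 0 + 307 = +€307 billion.

+€307 billion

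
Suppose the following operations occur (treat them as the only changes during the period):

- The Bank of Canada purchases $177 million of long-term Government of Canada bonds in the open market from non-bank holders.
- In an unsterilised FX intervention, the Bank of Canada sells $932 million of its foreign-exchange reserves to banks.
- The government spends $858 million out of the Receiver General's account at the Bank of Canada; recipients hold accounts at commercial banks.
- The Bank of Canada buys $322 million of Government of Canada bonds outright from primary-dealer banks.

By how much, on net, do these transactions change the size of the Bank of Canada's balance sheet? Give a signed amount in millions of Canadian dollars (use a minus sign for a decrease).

-$433 million

Asset purchase (from non-banks) $177 million: a Bank of Canada asset is acquired → +$177M.
FX sale $932 million: a Bank of Canada asset is shed → −$932M.
Government spending $858 million: only the composition of liabilities changes → 0.
OMO purchase (from banks) $322 million: a Bank of Canada asset is acquired → +$322M.
Net: 177 − 932 + 0 + 322 = -$433 million.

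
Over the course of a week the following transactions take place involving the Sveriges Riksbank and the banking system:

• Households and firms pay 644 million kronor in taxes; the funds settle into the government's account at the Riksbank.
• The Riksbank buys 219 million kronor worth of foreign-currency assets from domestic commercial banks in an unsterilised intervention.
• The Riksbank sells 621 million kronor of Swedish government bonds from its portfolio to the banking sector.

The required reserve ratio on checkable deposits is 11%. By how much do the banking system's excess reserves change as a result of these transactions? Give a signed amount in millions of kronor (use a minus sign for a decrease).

Government account inflow 644 million kronor: reserves −644M, deposits −644M.
FX purchase 219 million kronor: reserves +219M, deposits 0.
OMO sale (to banks) 621 million kronor: reserves −621M, deposits 0.
Totals: Δreserves = −1046M, Δdeposits = −644M.
Δrequired reserves = 11% × −644M = −70.84M.
Δexcess reserves = Δreserves − Δrequired = −1046M − (−70.84M) = -975.16 million.

-975.16 million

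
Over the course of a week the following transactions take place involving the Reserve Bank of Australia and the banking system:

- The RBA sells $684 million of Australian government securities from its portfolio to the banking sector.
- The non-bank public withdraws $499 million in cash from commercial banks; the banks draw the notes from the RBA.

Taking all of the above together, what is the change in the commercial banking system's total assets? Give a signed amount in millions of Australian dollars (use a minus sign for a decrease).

RBA balance sheet:
  Assets:      Securities −$684M
  Liabilities: Bank reserves −$1183M, Currency in circulation +$499M
Commercial banking system:
  Assets:      Reserves at CB −$1183M, Securities +$684M
  Liabilities: Checkable deposits −$499M
Change in total bank assets = -$499 million.

-$499 million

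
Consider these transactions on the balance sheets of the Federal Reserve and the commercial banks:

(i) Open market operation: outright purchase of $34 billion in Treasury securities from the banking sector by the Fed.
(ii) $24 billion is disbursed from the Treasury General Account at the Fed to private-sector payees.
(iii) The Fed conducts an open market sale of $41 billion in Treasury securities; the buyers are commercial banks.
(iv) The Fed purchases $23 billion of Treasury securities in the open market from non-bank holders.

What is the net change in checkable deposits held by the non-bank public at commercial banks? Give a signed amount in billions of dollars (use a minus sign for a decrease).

OMO purchase (from banks) $34 billion: the counterparty is a bank, so public deposits are unchanged → 0.
Government spending $24 billion: non-bank counterparties' bank balances rise → +$24B.
OMO sale (to banks) $41 billion: the counterparty is a bank, so public deposits are unchanged → 0.
Asset purchase (from non-banks) $23 billion: non-bank counterparties' bank balances rise → +$23B.
Net: 0 + 24 + 0 + 23 = +$47 billion.

+$47 billion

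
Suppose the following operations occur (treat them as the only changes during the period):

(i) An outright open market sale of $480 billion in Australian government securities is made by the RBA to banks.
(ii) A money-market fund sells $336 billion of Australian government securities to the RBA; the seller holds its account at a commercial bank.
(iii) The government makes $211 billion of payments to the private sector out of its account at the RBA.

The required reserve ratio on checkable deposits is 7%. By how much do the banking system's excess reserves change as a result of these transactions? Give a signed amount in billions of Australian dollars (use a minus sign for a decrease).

OMO sale (to banks) $480 billion: reserves −$480B, deposits 0.
Asset purchase (from non-banks) $336 billion: reserves +$336B, deposits +$336B.
Government spending $211 billion: reserves +$211B, deposits +$211B.
Totals: Δreserves = +$67B, Δdeposits = +$547B.
Δrequired reserves = 7% × +$547B = +$38.29B.
Δexcess reserves = Δreserves − Δrequired = +$67B − (+$38.29B) = +$28.71 billion.

+$28.71 billion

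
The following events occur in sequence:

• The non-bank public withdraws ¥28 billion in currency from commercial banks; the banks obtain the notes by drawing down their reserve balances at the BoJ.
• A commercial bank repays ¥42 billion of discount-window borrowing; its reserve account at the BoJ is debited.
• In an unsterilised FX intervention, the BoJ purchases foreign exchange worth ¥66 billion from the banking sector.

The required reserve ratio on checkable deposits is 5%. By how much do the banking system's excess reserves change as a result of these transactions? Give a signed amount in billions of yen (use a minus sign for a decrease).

-¥2.6 billion

Currency withdrawal ¥28 billion: reserves −¥28B, deposits −¥28B.
Discount-window repayment ¥42 billion: reserves −¥42B, deposits 0.
FX purchase ¥66 billion: reserves +¥66B, deposits 0.
Totals: Δreserves = −¥4B, Δdeposits = −¥28B.
Δrequired reserves = 5% × −¥28B = −¥1.4B.
Δexcess reserves = Δreserves − Δrequired = −¥4B − (−¥1.4B) = -¥2.6 billion.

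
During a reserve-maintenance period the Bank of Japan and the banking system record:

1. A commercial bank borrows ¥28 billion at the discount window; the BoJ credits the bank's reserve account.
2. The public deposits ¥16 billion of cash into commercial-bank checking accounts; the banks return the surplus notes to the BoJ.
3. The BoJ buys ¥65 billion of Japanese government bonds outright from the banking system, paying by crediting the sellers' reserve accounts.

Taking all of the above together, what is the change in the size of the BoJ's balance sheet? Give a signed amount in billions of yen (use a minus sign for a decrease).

+¥93 billion

Discount-window loan ¥28 billion: a BoJ asset is acquired → +¥28B.
Currency deposit ¥16 billion: only the composition of liabilities changes → 0.
OMO purchase (from banks) ¥65 billion: a BoJ asset is acquired → +¥65B.
Net: 28 + 0 + 65 = +¥93 billion.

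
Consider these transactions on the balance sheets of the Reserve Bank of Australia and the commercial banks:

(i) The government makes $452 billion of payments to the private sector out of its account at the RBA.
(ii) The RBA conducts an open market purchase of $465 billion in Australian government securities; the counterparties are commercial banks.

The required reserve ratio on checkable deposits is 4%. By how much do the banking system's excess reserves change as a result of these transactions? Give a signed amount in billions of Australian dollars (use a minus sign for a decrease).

Government spending $452 billion: reserves +$452B, deposits +$452B.
OMO purchase (from banks) $465 billion: reserves +$465B, deposits 0.
Totals: Δreserves = +$917B, Δdeposits = +$452B.
Δrequired reserves = 4% × +$452B = +$18.08B.
Δexcess reserves = Δreserves − Δrequired = +$917B − (+$18.08B) = +$898.92 billion.

+$898.92 billion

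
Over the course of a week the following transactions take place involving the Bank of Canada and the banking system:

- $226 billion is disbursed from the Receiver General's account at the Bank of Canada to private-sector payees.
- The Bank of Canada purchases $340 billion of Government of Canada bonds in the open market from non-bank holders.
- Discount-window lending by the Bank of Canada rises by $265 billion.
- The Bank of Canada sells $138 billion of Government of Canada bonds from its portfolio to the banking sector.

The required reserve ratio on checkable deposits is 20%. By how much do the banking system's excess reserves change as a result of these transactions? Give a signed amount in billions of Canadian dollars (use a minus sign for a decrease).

Government spending $226 billion: reserves +$226B, deposits +$226B.
Asset purchase (from non-banks) $340 billion: reserves +$340B, deposits +$340B.
Discount-window loan $265 billion: reserves +$265B, deposits 0.
OMO sale (to banks) $138 billion: reserves −$138B, deposits 0.
Totals: Δreserves = +$693B, Δdeposits = +$566B.
Δrequired reserves = 20% × +$566B = +$113.2B.
Δexcess reserves = Δreserves − Δrequired = +$693B − (+$113.2B) = +$579.8 billion.

+$579.8 billion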